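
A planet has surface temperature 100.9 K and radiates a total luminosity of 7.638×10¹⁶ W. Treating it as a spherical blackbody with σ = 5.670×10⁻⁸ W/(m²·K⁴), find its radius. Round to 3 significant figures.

R ≈ 3.22×10⁷ m

L = 4πR²σT⁴ ⇒ R = √(L/(4πσT⁴)).
σT⁴ = 5.87689 W/m², so R = √(7.638×10¹⁶/(4π×5.87689)) = 3.22×10⁷ m.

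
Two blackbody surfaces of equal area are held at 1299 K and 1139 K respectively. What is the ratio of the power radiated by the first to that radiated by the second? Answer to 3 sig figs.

P₁/P₂ ≈ 1.69

With equal areas, P₁/P₂ = (T₁/T₂)⁴ = (1299/1139)⁴ = 1.69.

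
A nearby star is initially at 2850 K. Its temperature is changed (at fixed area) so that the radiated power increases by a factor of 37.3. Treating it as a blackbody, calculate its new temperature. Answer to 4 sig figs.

T₂ ≈ 7043 K

P ∝ T⁴, so T₂/T₁ = (P₂/P₁)^(1/4) = (37.3)^(1/4) = 2.47131.
T₂ = 2850 × 2.47131 = 7043 K.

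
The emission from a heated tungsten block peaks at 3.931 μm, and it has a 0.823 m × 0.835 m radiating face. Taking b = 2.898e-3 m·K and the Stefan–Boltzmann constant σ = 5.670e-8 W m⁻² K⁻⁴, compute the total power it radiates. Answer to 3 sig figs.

P ≈ 1.15×10⁴ W

Wien's law: T = b/λ_max = 2.898×10⁻³/3.931×10⁻⁶ = 737.217 K.
Area A = 0.823 × 0.835 = 0.687205 m².
Then P = σAT⁴ = 5.670×10⁻⁸×0.687205×(737.217)⁴ = 1.15×10⁴ W.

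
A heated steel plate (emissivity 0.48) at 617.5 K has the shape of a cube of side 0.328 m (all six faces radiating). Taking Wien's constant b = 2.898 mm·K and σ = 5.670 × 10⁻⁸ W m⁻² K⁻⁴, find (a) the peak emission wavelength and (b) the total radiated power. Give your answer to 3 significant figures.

(a) λ_max = b/T = 2.898×10⁻³/617.5 = 4.693×10⁻⁶ m = 4.69 μm.
Area A = 6s² = 6×(0.328 m)² = 0.645504 m².
(b) P = εσAT⁴ = 0.48×5.670×10⁻⁸×0.645504×(617.5)⁴ = 2.55×10³ W.

λ_max ≈ 4.69 μm; P ≈ 2.55×10³ W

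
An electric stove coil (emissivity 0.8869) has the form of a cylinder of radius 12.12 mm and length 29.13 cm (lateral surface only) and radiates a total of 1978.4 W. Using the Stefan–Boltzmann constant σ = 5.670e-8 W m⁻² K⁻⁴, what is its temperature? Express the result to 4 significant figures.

T ≈ 1154 K

Lateral area A = 2πrL = 2π×0.01212×0.2913 = 0.0221831 m².
P = εσAT⁴ ⇒ T = (P/(εσA))^(1/4) = (1978.4/(0.8869×5.670×10⁻⁸×0.0221831))^(1/4) = 1154 K.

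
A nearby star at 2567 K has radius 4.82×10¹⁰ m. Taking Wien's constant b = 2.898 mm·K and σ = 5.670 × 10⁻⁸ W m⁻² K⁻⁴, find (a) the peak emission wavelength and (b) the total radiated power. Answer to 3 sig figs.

(a) λ_max = b/T = 2.898×10⁻³/2567 = 1.129×10⁻⁶ m = 1.13 μm.
Surface area A = 4πR² = 4π(4.82×10¹⁰ m)² = 2.91947×10²² m².
(b) P = σAT⁴ = 5.670×10⁻⁸×2.91947×10²²×(2567)⁴ = 7.19×10²⁸ W.

λ_max ≈ 1.13 μm; P ≈ 7.19×10²⁸ W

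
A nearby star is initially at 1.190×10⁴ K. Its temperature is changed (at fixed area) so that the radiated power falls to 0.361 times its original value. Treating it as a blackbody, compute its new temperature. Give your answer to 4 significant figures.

T₂ ≈ 9224 K

P ∝ T⁴, so T₂/T₁ = (P₂/P₁)^(1/4) = (0.361)^(1/4) = 0.775134.
T₂ = 1.190×10⁴ × 0.775134 = 9224 K.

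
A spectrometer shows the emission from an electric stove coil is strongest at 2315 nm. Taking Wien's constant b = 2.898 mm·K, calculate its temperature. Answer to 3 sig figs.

Wien's law gives T = b/λ_max = (2.898×10⁻³ m·K)/(2.315×10⁻⁶ m) = 1.25×10³ K.

T ≈ 1.25×10³ K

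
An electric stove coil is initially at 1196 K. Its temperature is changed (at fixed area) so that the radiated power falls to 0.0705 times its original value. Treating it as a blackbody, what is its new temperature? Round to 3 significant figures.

P ∝ T⁴, so T₂/T₁ = (P₂/P₁)^(1/4) = (0.0705)^(1/4) = 0.515285.
T₂ = 1196 × 0.515285 = 616 K.

T₂ ≈ 616 K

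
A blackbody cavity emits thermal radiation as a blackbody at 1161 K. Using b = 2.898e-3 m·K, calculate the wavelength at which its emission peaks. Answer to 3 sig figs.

Wien's displacement law: λ_max = b/T = (2.898×10⁻³ m·K)/(1161 K) = 2.496×10⁻⁶ m.
That is 2.50 μm, in the infrared range.

λ_max ≈ 2.50 μm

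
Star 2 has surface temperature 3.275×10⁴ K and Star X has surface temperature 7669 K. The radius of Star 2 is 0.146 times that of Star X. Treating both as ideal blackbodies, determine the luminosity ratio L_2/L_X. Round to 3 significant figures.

L ∝ R²T⁴, so L_2/L_X = (R_2/R_X)²(T_2/T_X)⁴ = (0.146)² × (3.275×10⁴/7669)⁴ = 0.021316 × 332.576 = 7.09.

L_2/L_X ≈ 7.09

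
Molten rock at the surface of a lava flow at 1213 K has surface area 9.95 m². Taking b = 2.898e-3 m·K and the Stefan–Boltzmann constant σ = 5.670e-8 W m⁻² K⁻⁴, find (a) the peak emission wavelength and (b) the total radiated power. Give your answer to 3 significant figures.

λ_max ≈ 2.39 μm; P ≈ 1.22×10⁶ W

(a) λ_max = b/T = 2.898×10⁻³/1213 = 2.389×10⁻⁶ m = 2.39 μm.
Area A = 9.95 m².
(b) P = σAT⁴ = 5.670×10⁻⁸×9.95×(1213)⁴ = 1.22×10⁶ W.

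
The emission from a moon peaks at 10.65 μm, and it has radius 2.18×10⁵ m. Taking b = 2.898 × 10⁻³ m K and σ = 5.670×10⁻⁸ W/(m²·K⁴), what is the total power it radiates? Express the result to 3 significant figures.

Wien's law: T = b/λ_max = 2.898×10⁻³/1.065×10⁻⁵ = 272.113 K.
Surface area A = 4πR² = 4π(2.18×10⁵ m)² = 5.97204×10¹¹ m².
Then P = σAT⁴ = 5.670×10⁻⁸×5.97204×10¹¹×(272.113)⁴ = 1.86×10¹⁴ W.

P ≈ 1.86×10¹⁴ W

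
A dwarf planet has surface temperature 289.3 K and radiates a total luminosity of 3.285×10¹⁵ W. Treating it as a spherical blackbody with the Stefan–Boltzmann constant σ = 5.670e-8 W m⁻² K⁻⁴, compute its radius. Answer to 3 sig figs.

R ≈ 8.11×10⁵ m

L = 4πR²σT⁴ ⇒ R = √(L/(4πσT⁴)).
σT⁴ = 397.170 W/m², so R = √(3.285×10¹⁵/(4π×397.170)) = 8.11×10⁵ m.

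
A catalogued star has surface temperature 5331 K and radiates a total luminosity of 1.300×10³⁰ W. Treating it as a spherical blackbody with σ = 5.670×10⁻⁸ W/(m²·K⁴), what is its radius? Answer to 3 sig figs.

R ≈ 4.75×10¹⁰ m

L = 4πR²σT⁴ ⇒ R = √(L/(4πσT⁴)).
σT⁴ = 4.57950×10⁷ W/m², so R = √(1.300×10³⁰/(4π×4.57950×10⁷)) = 4.75×10¹⁰ m.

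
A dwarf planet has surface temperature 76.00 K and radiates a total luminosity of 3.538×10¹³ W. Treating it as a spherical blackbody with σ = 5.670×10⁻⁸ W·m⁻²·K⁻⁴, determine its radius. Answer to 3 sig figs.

L = 4πR²σT⁴ ⇒ R = √(L/(4πσT⁴)).
σT⁴ = 1.89164 W/m², so R = √(3.538×10¹³/(4π×1.89164)) = 1.22×10⁶ m.

R ≈ 1.22×10⁶ m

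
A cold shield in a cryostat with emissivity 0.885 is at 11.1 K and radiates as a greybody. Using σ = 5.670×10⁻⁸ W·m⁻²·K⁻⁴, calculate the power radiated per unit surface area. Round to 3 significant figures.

I ≈ 7.62×10⁻⁴ W/m²

Stefan–Boltzmann: I = εσT⁴ = 0.885 × 5.670×10⁻⁸ × (11.1)⁴ = 7.62×10⁻⁴ W/m².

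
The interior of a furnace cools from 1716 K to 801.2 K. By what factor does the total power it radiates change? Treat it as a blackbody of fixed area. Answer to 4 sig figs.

P ∝ T⁴, so P₂/P₁ = (T₂/T₁)⁴ = (801.2/1716)⁴ = (0.466900)⁴ = 0.04752.

P₂/P₁ ≈ 0.04752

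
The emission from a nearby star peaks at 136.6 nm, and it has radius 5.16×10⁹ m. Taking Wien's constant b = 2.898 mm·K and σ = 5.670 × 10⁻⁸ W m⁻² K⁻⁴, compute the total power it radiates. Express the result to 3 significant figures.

P ≈ 3.84×10³⁰ W

Wien's law: T = b/λ_max = 2.898×10⁻³/1.366×10⁻⁷ = 21215.2 K.
Surface area A = 4πR² = 4π(5.16×10⁹ m)² = 3.34587×10²⁰ m².
Then P = σAT⁴ = 5.670×10⁻⁸×3.34587×10²⁰×(21215.2)⁴ = 3.84×10³⁰ W.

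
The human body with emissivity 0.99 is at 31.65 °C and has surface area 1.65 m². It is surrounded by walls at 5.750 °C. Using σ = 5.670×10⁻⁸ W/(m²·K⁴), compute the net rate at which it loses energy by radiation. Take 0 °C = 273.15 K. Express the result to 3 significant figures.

T = 31.65 °C + 273.15 = 304.80 K.
Surroundings: T = 5.750 °C + 273.15 = 278.900 K.
Area A = 1.65 m².
Net radiated power P_net = εσA(T⁴ − T₀⁴) = 0.99×5.670×10⁻⁸×1.65×(304.80⁴ − 278.900⁴).
T⁴ − T₀⁴ = 8.63097×10⁹ − 6.05054×10⁹ = 2.58043×10⁹ K⁴, so P_net = 239 W.

Net loss ≈ 239 W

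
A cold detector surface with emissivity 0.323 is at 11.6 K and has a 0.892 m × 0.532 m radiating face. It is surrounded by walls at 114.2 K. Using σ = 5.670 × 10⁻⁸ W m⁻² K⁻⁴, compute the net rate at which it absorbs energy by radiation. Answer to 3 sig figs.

Net gain ≈ 1.48 W

Area A = 0.892 × 0.532 = 0.474544 m².
Net radiated power P_net = εσA(T⁴ − T₀⁴) = 0.323×5.670×10⁻⁸×0.474544×(11.6⁴ − 114.2⁴).
T⁴ − T₀⁴ = 18106.4 − 1.70084×10⁸ = -1.70066×10⁸ K⁴, so P_net = -1.48 W — negative, meaning a net gain of 1.48 W.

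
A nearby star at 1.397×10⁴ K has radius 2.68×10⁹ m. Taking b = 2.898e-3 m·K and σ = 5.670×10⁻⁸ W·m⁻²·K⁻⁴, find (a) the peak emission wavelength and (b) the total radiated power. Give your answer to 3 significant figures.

λ_max ≈ 207 nm; P ≈ 1.95×10²⁹ W

(a) λ_max = b/T = 2.898×10⁻³/1.397×10⁴ = 2.074×10⁻⁷ m = 207 nm.
Surface area A = 4πR² = 4π(2.68×10⁹ m)² = 9.02567×10¹⁹ m².
(b) P = σAT⁴ = 5.670×10⁻⁸×9.02567×10¹⁹×(1.397×10⁴)⁴ = 1.95×10²⁹ W.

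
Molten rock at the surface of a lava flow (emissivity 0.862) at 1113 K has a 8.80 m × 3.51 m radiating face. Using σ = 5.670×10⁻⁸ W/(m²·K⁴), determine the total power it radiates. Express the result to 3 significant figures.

P ≈ 2.32×10⁶ W

Area A = 8.80 × 3.51 = 30.888 m².
P = εσAT⁴ = 0.862 × 5.670×10⁻⁸ × 30.888 × (1113)⁴ = 2.32×10⁶ W.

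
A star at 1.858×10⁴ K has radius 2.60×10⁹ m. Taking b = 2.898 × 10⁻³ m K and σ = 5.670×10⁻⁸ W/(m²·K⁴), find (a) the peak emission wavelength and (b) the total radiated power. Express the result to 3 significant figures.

λ_max ≈ 156 nm; P ≈ 5.74×10²⁹ W

(a) λ_max = b/T = 2.898×10⁻³/1.858×10⁴ = 1.560×10⁻⁷ m = 156 nm.
Surface area A = 4πR² = 4π(2.60×10⁹ m)² = 8.49487×10¹⁹ m².
(b) P = σAT⁴ = 5.670×10⁻⁸×8.49487×10¹⁹×(1.858×10⁴)⁴ = 5.74×10²⁹ W.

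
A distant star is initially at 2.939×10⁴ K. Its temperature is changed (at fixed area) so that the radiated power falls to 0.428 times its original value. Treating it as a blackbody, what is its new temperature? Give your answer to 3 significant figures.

P ∝ T⁴, so T₂/T₁ = (P₂/P₁)^(1/4) = (0.428)^(1/4) = 0.808837.
T₂ = 2.939×10⁴ × 0.808837 = 2.38×10⁴ K.

T₂ ≈ 2.38×10⁴ K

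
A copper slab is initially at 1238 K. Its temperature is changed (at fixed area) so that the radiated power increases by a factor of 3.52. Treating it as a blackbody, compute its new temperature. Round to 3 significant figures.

P ∝ T⁴, so T₂/T₁ = (P₂/P₁)^(1/4) = (3.52)^(1/4) = 1.36973.
T₂ = 1238 × 1.36973 = 1.70×10³ K.

T₂ ≈ 1.70×10³ K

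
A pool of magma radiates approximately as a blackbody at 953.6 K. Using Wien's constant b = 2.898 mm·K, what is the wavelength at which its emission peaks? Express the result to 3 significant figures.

Wien's displacement law: λ_max = b/T = (2.898×10⁻³ m·K)/(953.6 K) = 3.039×10⁻⁶ m.
That is 3.04 μm, in the infrared range.

λ_max ≈ 3.04 μm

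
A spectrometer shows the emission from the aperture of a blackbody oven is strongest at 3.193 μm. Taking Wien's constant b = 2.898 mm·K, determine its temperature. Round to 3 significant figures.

T ≈ 908 K

Wien's law gives T = b/λ_max = (2.898×10⁻³ m·K)/(3.193×10⁻⁶ m) = 908 K.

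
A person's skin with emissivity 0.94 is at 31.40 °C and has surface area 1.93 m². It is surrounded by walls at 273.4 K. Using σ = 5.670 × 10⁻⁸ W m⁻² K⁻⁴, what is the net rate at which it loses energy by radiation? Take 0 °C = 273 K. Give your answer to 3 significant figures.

T = 31.40 °C + 273 = 304.40 K.
Area A = 1.93 m².
Net radiated power P_net = εσA(T⁴ − T₀⁴) = 0.94×5.670×10⁻⁸×1.93×(304.40⁴ − 273.4⁴).
T⁴ − T₀⁴ = 8.58576×10⁹ − 5.58720×10⁹ = 2.99856×10⁹ K⁴, so P_net = 308 W.

Net loss ≈ 308 W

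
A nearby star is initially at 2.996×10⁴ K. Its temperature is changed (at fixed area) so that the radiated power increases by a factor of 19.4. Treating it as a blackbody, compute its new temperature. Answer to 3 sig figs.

P ∝ T⁴, so T₂/T₁ = (P₂/P₁)^(1/4) = (19.4)^(1/4) = 2.09870.
T₂ = 2.996×10⁴ × 2.09870 = 6.29×10⁴ K.

T₂ ≈ 6.29×10⁴ K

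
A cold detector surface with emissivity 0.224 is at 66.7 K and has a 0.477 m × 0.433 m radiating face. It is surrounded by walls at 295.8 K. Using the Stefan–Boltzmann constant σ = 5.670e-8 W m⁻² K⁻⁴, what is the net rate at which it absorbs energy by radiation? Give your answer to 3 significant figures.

Net gain ≈ 20.0 W

Area A = 0.477 × 0.433 = 0.206541 m².
Net radiated power P_net = εσA(T⁴ − T₀⁴) = 0.224×5.670×10⁻⁸×0.206541×(66.7⁴ − 295.8⁴).
T⁴ − T₀⁴ = 1.97926×10⁷ − 7.65584×10⁹ = -7.63605×10⁹ K⁴, so P_net = -20.0 W — negative, meaning a net gain of 20.0 W.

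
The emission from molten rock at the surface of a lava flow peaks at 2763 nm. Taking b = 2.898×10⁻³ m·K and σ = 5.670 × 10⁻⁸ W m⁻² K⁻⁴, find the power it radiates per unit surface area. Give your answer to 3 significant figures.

Wien's law: T = b/λ_max = 2.898×10⁻³/2.763×10⁻⁶ = 1048.86 K.
Then I = σT⁴ = 5.670×10⁻⁸×(1048.86)⁴ = 6.86×10⁴ W/m².

I ≈ 6.86×10⁴ W/m²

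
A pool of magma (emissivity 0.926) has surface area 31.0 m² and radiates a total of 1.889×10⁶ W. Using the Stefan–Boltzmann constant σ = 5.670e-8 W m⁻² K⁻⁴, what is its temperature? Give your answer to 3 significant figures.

T ≈ 1.04×10³ K

Area A = 31.0 m².
P = εσAT⁴ ⇒ T = (P/(εσA))^(1/4) = (1.889×10⁶/(0.926×5.670×10⁻⁸×31.0))^(1/4) = 1.04×10³ K.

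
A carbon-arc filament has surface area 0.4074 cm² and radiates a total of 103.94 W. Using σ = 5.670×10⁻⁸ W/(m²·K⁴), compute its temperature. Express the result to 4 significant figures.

Area A = 0.4074 cm² = 4.074×10⁻⁵ m².
P = σAT⁴ ⇒ T = (P/(σA))^(1/4) = (103.94/(5.670×10⁻⁸×4.074×10⁻⁵))^(1/4) = 2590 K.

T ≈ 2590 K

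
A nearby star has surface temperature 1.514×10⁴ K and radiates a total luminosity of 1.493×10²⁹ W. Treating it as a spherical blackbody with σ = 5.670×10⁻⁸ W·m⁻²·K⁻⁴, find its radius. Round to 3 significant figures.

R ≈ 2.00×10⁹ m

L = 4πR²σT⁴ ⇒ R = √(L/(4πσT⁴)).
σT⁴ = 2.97911×10⁹ W/m², so R = √(1.493×10²⁹/(4π×2.97911×10⁹)) = 2.00×10⁹ m.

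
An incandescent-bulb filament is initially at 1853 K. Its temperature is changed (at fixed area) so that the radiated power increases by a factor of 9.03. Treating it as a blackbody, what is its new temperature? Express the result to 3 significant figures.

T₂ ≈ 3.21×10³ K

P ∝ T⁴, so T₂/T₁ = (P₂/P₁)^(1/4) = (9.03)^(1/4) = 1.73349.
T₂ = 1853 × 1.73349 = 3.21×10³ K.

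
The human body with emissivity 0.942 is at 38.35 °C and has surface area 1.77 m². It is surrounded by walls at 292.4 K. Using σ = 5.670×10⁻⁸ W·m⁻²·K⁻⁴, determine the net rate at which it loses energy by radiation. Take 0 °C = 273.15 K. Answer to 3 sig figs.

T = 38.35 °C + 273.15 = 311.50 K.
Area A = 1.77 m².
Net radiated power P_net = εσA(T⁴ − T₀⁴) = 0.942×5.670×10⁻⁸×1.77×(311.50⁴ − 292.4⁴).
T⁴ − T₀⁴ = 9.41526×10⁹ − 7.30987×10⁹ = 2.10539×10⁹ K⁴, so P_net = 199 W.

Net loss ≈ 199 W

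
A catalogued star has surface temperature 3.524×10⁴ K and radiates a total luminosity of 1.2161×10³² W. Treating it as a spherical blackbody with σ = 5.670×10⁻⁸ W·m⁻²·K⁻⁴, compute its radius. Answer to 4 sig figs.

L = 4πR²σT⁴ ⇒ R = √(L/(4πσT⁴)).
σT⁴ = 8.74433×10¹⁰ W/m², so R = √(1.2161×10³²/(4π×8.74433×10¹⁰)) = 1.052×10¹⁰ m.

R ≈ 1.052×10¹⁰ m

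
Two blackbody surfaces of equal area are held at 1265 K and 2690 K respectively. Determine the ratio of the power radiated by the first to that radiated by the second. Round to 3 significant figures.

P₁/P₂ ≈ 0.0489

With equal areas, P₁/P₂ = (T₁/T₂)⁴ = (1265/2690)⁴ = 0.0489.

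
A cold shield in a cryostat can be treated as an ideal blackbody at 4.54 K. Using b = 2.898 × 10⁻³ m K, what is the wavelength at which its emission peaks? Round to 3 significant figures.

λ_max ≈ 0.638 mm

Wien's displacement law: λ_max = b/T = (2.898×10⁻³ m·K)/(4.54 K) = 6.383×10⁻⁴ m.
That is 0.638 mm, in the infrared range.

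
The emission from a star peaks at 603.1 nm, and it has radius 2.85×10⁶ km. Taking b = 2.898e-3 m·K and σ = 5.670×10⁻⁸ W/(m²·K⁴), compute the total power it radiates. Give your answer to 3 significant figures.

Wien's law: T = b/λ_max = 2.898×10⁻³/6.031×10⁻⁷ = 4805.17 K.
Surface area A = 4πR² = 4π(2.85×10⁹ m)² = 1.02070×10²⁰ m².
Then P = σAT⁴ = 5.670×10⁻⁸×1.02070×10²⁰×(4805.17)⁴ = 3.09×10²⁷ W.

P ≈ 3.09×10²⁷ W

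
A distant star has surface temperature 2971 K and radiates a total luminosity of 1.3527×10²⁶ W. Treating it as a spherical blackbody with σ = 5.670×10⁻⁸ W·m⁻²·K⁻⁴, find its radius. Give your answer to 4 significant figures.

L = 4πR²σT⁴ ⇒ R = √(L/(4πσT⁴)).
σT⁴ = 4.41767×10⁶ W/m², so R = √(1.3527×10²⁶/(4π×4.41767×10⁶)) = 1.561×10⁹ m.

R ≈ 1.561×10⁹ m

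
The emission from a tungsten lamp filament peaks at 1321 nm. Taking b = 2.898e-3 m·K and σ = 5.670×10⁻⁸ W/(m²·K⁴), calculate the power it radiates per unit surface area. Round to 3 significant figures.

Wien's law: T = b/λ_max = 2.898×10⁻³/1.321×10⁻⁶ = 2193.79 K.
Then I = σT⁴ = 5.670×10⁻⁸×(2193.79)⁴ = 1.31×10⁶ W/m².

I ≈ 1.31×10⁶ W/m²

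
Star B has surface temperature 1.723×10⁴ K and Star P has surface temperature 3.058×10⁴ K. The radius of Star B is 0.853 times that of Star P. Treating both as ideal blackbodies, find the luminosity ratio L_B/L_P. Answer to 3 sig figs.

L_B/L_P ≈ 0.0733

L ∝ R²T⁴, so L_B/L_P = (R_B/R_P)²(T_B/T_P)⁴ = (0.853)² × (1.723×10⁴/3.058×10⁴)⁴ = 0.727609 × 0.100784 = 0.0733.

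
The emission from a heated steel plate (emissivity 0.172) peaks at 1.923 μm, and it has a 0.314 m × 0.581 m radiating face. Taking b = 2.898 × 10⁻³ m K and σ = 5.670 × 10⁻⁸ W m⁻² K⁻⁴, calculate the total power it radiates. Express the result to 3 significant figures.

Wien's law: T = b/λ_max = 2.898×10⁻³/1.923×10⁻⁶ = 1507.02 K.
Area A = 0.314 × 0.581 = 0.182434 m².
Then P = εσAT⁴ = 0.172×5.670×10⁻⁸×0.182434×(1507.02)⁴ = 9.18×10³ W.

P ≈ 9.18×10³ W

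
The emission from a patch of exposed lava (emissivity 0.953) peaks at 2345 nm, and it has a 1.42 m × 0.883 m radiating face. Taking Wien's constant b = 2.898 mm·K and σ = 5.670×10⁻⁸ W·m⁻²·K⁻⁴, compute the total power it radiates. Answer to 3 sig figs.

Wien's law: T = b/λ_max = 2.898×10⁻³/2.345×10⁻⁶ = 1235.82 K.
Area A = 1.42 × 0.883 = 1.25386 m².
Then P = εσAT⁴ = 0.953×5.670×10⁻⁸×1.25386×(1235.82)⁴ = 1.58×10⁵ W.

P ≈ 1.58×10⁵ W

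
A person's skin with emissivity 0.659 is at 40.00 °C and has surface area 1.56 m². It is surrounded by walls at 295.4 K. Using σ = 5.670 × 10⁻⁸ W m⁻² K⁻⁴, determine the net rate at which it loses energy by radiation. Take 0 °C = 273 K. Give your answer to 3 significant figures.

Net loss ≈ 116 W

T = 40.00 °C + 273 = 313.00 K.
Area A = 1.56 m².
Net radiated power P_net = εσA(T⁴ − T₀⁴) = 0.659×5.670×10⁻⁸×1.56×(313.00⁴ − 295.4⁴).
T⁴ − T₀⁴ = 9.59792×10⁹ − 7.61451×10⁹ = 1.98341×10⁹ K⁴, so P_net = 116 W.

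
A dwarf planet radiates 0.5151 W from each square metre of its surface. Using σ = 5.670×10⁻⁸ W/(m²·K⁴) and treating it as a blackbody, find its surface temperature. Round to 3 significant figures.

T ≈ 54.9 K

I = σT⁴, so T = (I/σ)^(1/4) = (0.5151/(5.670×10⁻⁸))^(1/4) = 54.9 K.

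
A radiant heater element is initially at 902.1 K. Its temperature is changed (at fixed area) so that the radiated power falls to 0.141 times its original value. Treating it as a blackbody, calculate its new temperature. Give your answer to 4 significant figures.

P ∝ T⁴, so T₂/T₁ = (P₂/P₁)^(1/4) = (0.141)^(1/4) = 0.612780.
T₂ = 902.1 × 0.612780 = 552.8 K.

T₂ ≈ 552.8 K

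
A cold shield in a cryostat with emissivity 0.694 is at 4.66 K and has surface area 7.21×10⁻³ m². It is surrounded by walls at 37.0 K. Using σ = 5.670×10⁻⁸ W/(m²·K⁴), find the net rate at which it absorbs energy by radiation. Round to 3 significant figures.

Area A = 7.21×10⁻³ m².
Net radiated power P_net = εσA(T⁴ − T₀⁴) = 0.694×5.670×10⁻⁸×7.21×10⁻³×(4.66⁴ − 37.0⁴).
T⁴ − T₀⁴ = 471.567 − 1.87416×10⁶ = -1.87369×10⁶ K⁴, so P_net = -5.32×10⁻⁴ W — negative, meaning a net gain of 5.32×10⁻⁴ W.

Net gain ≈ 5.32×10⁻⁴ W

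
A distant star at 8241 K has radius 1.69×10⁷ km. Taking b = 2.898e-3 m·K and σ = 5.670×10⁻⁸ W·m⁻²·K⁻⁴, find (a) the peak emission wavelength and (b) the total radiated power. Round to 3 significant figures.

(a) λ_max = b/T = 2.898×10⁻³/8241 = 3.517×10⁻⁷ m = 0.352 μm.
Surface area A = 4πR² = 4π(1.69×10¹⁰ m)² = 3.58908×10²¹ m².
(b) P = σAT⁴ = 5.670×10⁻⁸×3.58908×10²¹×(8241)⁴ = 9.39×10²⁹ W.

λ_max ≈ 0.352 μm; P ≈ 9.39×10²⁹ W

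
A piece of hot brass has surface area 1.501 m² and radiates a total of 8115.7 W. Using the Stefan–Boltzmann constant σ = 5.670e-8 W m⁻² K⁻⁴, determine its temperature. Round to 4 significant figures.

Area A = 1.501 m².
P = σAT⁴ ⇒ T = (P/(σA))^(1/4) = (8115.7/(5.670×10⁻⁸×1.501))^(1/4) = 555.7 K.

T ≈ 555.7 K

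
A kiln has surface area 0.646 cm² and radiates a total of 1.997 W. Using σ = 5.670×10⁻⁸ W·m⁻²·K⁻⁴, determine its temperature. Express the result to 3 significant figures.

T ≈ 859 K

Area A = 0.646 cm² = 6.46×10⁻⁵ m².
P = σAT⁴ ⇒ T = (P/(σA))^(1/4) = (1.997/(5.670×10⁻⁸×6.46×10⁻⁵))^(1/4) = 859 K.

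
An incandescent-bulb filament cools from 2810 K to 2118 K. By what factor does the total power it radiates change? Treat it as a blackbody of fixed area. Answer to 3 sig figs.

P₂/P₁ ≈ 0.323

P ∝ T⁴, so P₂/P₁ = (T₂/T₁)⁴ = (2118/2810)⁴ = (0.753737)⁴ = 0.323.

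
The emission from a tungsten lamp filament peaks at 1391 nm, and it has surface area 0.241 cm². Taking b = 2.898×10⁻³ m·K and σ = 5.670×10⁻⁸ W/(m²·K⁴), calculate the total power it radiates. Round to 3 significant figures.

P ≈ 25.7 W

Wien's law: T = b/λ_max = 2.898×10⁻³/1.391×10⁻⁶ = 2083.39 K.
Area A = 0.241 cm² = 2.41×10⁻⁵ m².
Then P = σAT⁴ = 5.670×10⁻⁸×2.41×10⁻⁵×(2083.39)⁴ = 25.7 W.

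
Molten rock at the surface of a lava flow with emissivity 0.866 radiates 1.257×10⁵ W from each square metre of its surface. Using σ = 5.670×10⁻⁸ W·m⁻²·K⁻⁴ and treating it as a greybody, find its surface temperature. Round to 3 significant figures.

T ≈ 1.26×10³ K

I = εσT⁴, so T = (I/εσ)^(1/4) = (1.257×10⁵/(0.866×5.670×10⁻⁸))^(1/4) = 1.26×10³ K.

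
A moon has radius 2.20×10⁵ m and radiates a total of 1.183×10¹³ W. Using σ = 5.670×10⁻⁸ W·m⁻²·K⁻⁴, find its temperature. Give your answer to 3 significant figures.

T ≈ 136 K

Surface area A = 4πR² = 4π(2.20×10⁵ m)² = 6.08212×10¹¹ m².
P = σAT⁴ ⇒ T = (P/(σA))^(1/4) = (1.183×10¹³/(5.670×10⁻⁸×6.08212×10¹¹))^(1/4) = 136 K.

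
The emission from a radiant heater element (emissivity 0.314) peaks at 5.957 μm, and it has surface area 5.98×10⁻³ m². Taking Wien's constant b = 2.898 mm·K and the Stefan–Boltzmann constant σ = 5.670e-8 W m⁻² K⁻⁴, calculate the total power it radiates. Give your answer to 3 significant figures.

Wien's law: T = b/λ_max = 2.898×10⁻³/5.957×10⁻⁶ = 486.486 K.
Area A = 5.98×10⁻³ m².
Then P = εσAT⁴ = 0.314×5.670×10⁻⁸×5.98×10⁻³×(486.486)⁴ = 5.96 W.

P ≈ 5.96 W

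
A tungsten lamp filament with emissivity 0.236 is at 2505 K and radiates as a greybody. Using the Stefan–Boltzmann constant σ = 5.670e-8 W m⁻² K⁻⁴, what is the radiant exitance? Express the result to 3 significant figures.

Stefan–Boltzmann: I = εσT⁴ = 0.236 × 5.670×10⁻⁸ × (2505)⁴ = 5.27×10⁵ W/m².

I ≈ 5.27×10⁵ W/m²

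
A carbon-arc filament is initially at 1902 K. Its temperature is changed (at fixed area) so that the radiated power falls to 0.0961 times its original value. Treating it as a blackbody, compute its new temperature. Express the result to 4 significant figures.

P ∝ T⁴, so T₂/T₁ = (P₂/P₁)^(1/4) = (0.0961)^(1/4) = 0.556776.
T₂ = 1902 × 0.556776 = 1059 K.

T₂ ≈ 1059 K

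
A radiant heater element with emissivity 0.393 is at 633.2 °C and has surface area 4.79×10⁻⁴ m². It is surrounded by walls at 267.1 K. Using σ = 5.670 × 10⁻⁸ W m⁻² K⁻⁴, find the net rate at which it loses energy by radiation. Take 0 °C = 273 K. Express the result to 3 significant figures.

T = 633.2 °C + 273 = 906.2 K.
Area A = 4.79×10⁻⁴ m².
Net radiated power P_net = εσA(T⁴ − T₀⁴) = 0.393×5.670×10⁻⁸×4.79×10⁻⁴×(906.2⁴ − 267.1⁴).
T⁴ − T₀⁴ = 6.74367×10¹¹ − 5.08974×10⁹ = 6.69277×10¹¹ K⁴, so P_net = 7.14 W.

Net loss ≈ 7.14 W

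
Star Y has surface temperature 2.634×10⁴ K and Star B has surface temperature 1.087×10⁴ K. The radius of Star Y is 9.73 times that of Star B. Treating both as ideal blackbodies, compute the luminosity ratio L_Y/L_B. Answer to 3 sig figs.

L ∝ R²T⁴, so L_Y/L_B = (R_Y/R_B)²(T_Y/T_B)⁴ = (9.73)² × (2.634×10⁴/1.087×10⁴)⁴ = 94.6729 × 34.4782 = 3.26×10³.

L_Y/L_B ≈ 3.26×10³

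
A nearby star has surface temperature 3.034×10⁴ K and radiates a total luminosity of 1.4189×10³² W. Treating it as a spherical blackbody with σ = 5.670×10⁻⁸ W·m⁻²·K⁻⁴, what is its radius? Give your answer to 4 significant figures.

L = 4πR²σT⁴ ⇒ R = √(L/(4πσT⁴)).
σT⁴ = 4.80447×10¹⁰ W/m², so R = √(1.4189×10³²/(4π×4.80447×10¹⁰)) = 1.533×10¹⁰ m.

R ≈ 1.533×10¹⁰ m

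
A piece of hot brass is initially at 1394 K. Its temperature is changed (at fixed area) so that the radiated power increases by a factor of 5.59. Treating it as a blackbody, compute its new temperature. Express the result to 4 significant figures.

P ∝ T⁴, so T₂/T₁ = (P₂/P₁)^(1/4) = (5.59)^(1/4) = 1.53763.
T₂ = 1394 × 1.53763 = 2143 K.

T₂ ≈ 2143 K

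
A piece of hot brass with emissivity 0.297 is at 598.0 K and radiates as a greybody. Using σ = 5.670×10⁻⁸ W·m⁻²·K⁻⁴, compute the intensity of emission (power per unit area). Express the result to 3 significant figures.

I ≈ 2.15×10³ W/m²

Stefan–Boltzmann: I = εσT⁴ = 0.297 × 5.670×10⁻⁸ × (598.0)⁴ = 2.15×10³ W/m².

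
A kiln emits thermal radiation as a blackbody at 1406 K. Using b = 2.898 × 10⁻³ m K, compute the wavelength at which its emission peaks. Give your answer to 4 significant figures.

Wien's displacement law: λ_max = b/T = (2.898×10⁻³ m·K)/(1406 K) = 2.0612×10⁻⁶ m.
That is 2.061 μm, in the infrared range.

λ_max ≈ 2.061 μm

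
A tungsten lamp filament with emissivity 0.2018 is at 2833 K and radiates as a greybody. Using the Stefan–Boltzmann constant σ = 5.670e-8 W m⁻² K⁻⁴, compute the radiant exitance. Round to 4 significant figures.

I ≈ 7.370×10⁵ W/m²

Stefan–Boltzmann: I = εσT⁴ = 0.2018 × 5.670×10⁻⁸ × (2833)⁴ = 7.370×10⁵ W/m².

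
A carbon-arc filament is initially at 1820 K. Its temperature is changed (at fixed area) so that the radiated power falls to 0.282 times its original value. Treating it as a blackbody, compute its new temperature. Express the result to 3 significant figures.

P ∝ T⁴, so T₂/T₁ = (P₂/P₁)^(1/4) = (0.282)^(1/4) = 0.728723.
T₂ = 1820 × 0.728723 = 1.33×10³ K.

T₂ ≈ 1.33×10³ K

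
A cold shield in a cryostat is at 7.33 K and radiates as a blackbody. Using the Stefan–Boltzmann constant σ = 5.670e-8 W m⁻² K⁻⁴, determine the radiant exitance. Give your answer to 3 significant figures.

Stefan–Boltzmann: I = σT⁴ = 5.670×10⁻⁸ × (7.33)⁴ = 1.64×10⁻⁴ W/m².

I ≈ 1.64×10⁻⁴ W/m²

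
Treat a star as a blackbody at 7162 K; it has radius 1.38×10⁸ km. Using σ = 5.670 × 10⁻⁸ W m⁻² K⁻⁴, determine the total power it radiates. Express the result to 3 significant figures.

P ≈ 3.57×10³¹ W

Surface area A = 4πR² = 4π(1.38×10¹¹ m)² = 2.39314×10²³ m².
P = σAT⁴ = 5.670×10⁻⁸ × 2.39314×10²³ × (7162)⁴ = 3.57×10³¹ W.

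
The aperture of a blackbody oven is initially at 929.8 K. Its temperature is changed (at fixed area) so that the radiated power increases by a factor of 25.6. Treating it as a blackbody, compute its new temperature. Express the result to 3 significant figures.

P ∝ T⁴, so T₂/T₁ = (P₂/P₁)^(1/4) = (25.6)^(1/4) = 2.24937.
T₂ = 929.8 × 2.24937 = 2.09×10³ K.

T₂ ≈ 2.09×10³ K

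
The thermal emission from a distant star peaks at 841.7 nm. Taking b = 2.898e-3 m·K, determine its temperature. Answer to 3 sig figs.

T ≈ 3.44×10³ K

Wien's law gives T = b/λ_max = (2.898×10⁻³ m·K)/(8.417×10⁻⁷ m) = 3.44×10³ K.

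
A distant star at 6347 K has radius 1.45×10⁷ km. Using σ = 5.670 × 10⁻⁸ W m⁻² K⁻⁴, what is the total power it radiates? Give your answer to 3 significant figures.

P ≈ 2.43×10²⁹ W

Surface area A = 4πR² = 4π(1.45×10¹⁰ m)² = 2.64208×10²¹ m².
P = σAT⁴ = 5.670×10⁻⁸ × 2.64208×10²¹ × (6347)⁴ = 2.43×10²⁹ W.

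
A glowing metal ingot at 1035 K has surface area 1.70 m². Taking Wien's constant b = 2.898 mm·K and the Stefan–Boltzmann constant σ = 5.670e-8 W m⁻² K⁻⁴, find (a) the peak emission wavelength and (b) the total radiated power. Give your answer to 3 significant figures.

λ_max ≈ 2.80 μm; P ≈ 1.11×10⁵ W

(a) λ_max = b/T = 2.898×10⁻³/1035 = 2.800×10⁻⁶ m = 2.80 μm.
Area A = 1.70 m².
(b) P = σAT⁴ = 5.670×10⁻⁸×1.70×(1035)⁴ = 1.11×10⁵ W.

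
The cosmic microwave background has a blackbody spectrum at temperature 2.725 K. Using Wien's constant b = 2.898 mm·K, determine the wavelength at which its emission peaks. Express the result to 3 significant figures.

λ_max ≈ 1.06×10⁻³ m

Wien's displacement law: λ_max = b/T = (2.898×10⁻³ m·K)/(2.725 K) = 1.063×10⁻³ m.
That is 1.06×10⁻³ m, in the microwave range.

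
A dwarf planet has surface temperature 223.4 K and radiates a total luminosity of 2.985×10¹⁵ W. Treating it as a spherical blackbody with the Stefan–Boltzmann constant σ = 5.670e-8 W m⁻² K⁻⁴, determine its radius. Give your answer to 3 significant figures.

R ≈ 1.30×10⁶ m

L = 4πR²σT⁴ ⇒ R = √(L/(4πσT⁴)).
σT⁴ = 141.226 W/m², so R = √(2.985×10¹⁵/(4π×141.226)) = 1.30×10⁶ m.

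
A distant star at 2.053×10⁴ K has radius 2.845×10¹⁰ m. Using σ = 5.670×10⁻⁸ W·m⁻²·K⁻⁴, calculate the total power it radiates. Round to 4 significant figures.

Surface area A = 4πR² = 4π(2.845×10¹⁰ m)² = 1.01713×10²² m².
P = σAT⁴ = 5.670×10⁻⁸ × 1.01713×10²² × (2.053×10⁴)⁴ = 1.025×10³² W.

P ≈ 1.025×10³² W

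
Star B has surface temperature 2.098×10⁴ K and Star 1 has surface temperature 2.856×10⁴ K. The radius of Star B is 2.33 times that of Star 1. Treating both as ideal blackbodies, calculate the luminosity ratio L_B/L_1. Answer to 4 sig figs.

L ∝ R²T⁴, so L_B/L_1 = (R_B/R_1)²(T_B/T_1)⁴ = (2.33)² × (2.098×10⁴/2.856×10⁴)⁴ = 5.4289 × 0.291198 = 1.581.

L_B/L_1 ≈ 1.581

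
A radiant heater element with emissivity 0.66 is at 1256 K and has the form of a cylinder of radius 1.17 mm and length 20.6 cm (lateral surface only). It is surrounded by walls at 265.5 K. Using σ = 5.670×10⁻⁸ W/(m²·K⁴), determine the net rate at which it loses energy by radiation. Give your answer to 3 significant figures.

Net loss ≈ 141 W

Lateral area A = 2πrL = 2π×1.17×10⁻³×0.206 = 1.51437×10⁻³ m².
Net radiated power P_net = εσA(T⁴ − T₀⁴) = 0.66×5.670×10⁻⁸×1.51437×10⁻³×(1256⁴ − 265.5⁴).
T⁴ − T₀⁴ = 2.48862×10¹² − 4.96888×10⁹ = 2.48365×10¹² K⁴, so P_net = 141 W.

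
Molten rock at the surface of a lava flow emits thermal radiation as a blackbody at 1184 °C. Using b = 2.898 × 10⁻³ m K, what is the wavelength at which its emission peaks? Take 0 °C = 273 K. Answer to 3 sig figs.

T = 1184 °C + 273 = 1457 K.
Wien's displacement law: λ_max = b/T = (2.898×10⁻³ m·K)/(1457 K) = 1.989×10⁻⁶ m.
That is 1.99 μm, in the infrared range.

λ_max ≈ 1.99 μm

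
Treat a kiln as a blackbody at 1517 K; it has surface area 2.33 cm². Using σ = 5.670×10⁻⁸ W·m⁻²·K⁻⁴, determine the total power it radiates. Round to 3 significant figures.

Area A = 2.33 cm² = 2.33×10⁻⁴ m².
P = σAT⁴ = 5.670×10⁻⁸ × 2.33×10⁻⁴ × (1517)⁴ = 70.0 W.

P ≈ 70.0 W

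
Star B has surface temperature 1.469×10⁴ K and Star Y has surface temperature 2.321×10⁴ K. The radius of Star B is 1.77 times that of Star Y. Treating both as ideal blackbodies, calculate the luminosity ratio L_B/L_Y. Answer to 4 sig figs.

L_B/L_Y ≈ 0.5027

L ∝ R²T⁴, so L_B/L_Y = (R_B/R_Y)²(T_B/T_Y)⁴ = (1.77)² × (1.469×10⁴/2.321×10⁴)⁴ = 3.1329 × 0.160467 = 0.5027.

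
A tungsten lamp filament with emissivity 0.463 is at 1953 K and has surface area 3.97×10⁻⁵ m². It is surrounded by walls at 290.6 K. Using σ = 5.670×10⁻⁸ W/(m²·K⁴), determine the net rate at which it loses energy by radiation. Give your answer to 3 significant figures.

Area A = 3.97×10⁻⁵ m².
Net radiated power P_net = εσA(T⁴ − T₀⁴) = 0.463×5.670×10⁻⁸×3.97×10⁻⁵×(1953⁴ − 290.6⁴).
T⁴ − T₀⁴ = 1.45482×10¹³ − 7.13153×10⁹ = 1.45411×10¹³ K⁴, so P_net = 15.2 W.

Net loss ≈ 15.2 W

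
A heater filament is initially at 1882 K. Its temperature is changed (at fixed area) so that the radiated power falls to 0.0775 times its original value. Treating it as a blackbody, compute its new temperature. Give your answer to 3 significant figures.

T₂ ≈ 993 K

P ∝ T⁴, so T₂/T₁ = (P₂/P₁)^(1/4) = (0.0775)^(1/4) = 0.527625.
T₂ = 1882 × 0.527625 = 993 K.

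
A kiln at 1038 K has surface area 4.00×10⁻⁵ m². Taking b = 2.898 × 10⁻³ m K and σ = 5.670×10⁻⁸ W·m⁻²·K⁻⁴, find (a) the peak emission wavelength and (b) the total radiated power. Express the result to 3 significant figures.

(a) λ_max = b/T = 2.898×10⁻³/1038 = 2.792×10⁻⁶ m = 2.79 μm.
Area A = 4.00×10⁻⁵ m².
(b) P = σAT⁴ = 5.670×10⁻⁸×4.00×10⁻⁵×(1038)⁴ = 2.63 W.

λ_max ≈ 2.79 μm; P ≈ 2.63 W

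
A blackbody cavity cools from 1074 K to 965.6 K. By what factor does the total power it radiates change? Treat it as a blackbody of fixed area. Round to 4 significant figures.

P ∝ T⁴, so P₂/P₁ = (T₂/T₁)⁴ = (965.6/1074)⁴ = (0.899069)⁴ = 0.6534.

P₂/P₁ ≈ 0.6534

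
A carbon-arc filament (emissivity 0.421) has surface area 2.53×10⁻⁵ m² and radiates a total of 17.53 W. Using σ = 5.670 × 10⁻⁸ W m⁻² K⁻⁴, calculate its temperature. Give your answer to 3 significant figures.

Area A = 2.53×10⁻⁵ m².
P = εσAT⁴ ⇒ T = (P/(εσA))^(1/4) = (17.53/(0.421×5.670×10⁻⁸×2.53×10⁻⁵))^(1/4) = 2.32×10³ K.

T ≈ 2.32×10³ K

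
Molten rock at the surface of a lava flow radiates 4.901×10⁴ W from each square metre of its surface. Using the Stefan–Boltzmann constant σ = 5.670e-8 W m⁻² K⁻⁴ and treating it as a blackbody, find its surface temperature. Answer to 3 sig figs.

T ≈ 964 K

I = σT⁴, so T = (I/σ)^(1/4) = (4.901×10⁴/(5.670×10⁻⁸))^(1/4) = 964 K.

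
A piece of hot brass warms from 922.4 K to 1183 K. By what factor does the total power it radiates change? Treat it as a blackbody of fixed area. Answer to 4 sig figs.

P ∝ T⁴, so P₂/P₁ = (T₂/T₁)⁴ = (1183/922.4)⁴ = (1.28252)⁴ = 2.706.

P₂/P₁ ≈ 2.706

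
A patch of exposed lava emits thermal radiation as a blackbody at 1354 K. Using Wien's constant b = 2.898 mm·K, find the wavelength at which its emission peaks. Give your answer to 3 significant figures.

λ_max ≈ 2.14 μm

Wien's displacement law: λ_max = b/T = (2.898×10⁻³ m·K)/(1354 K) = 2.140×10⁻⁶ m.
That is 2.14 μm, in the infrared range.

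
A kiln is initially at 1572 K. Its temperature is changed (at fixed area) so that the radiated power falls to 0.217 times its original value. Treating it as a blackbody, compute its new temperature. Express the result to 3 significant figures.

P ∝ T⁴, so T₂/T₁ = (P₂/P₁)^(1/4) = (0.217)^(1/4) = 0.682519.
T₂ = 1572 × 0.682519 = 1.07×10³ K.

T₂ ≈ 1.07×10³ K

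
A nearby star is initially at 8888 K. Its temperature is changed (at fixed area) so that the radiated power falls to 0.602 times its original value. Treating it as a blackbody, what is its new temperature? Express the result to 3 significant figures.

P ∝ T⁴, so T₂/T₁ = (P₂/P₁)^(1/4) = (0.602)^(1/4) = 0.880844.
T₂ = 8888 × 0.880844 = 7.83×10³ K.

T₂ ≈ 7.83×10³ K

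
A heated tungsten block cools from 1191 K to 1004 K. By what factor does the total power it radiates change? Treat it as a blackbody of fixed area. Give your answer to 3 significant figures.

P₂/P₁ ≈ 0.505

P ∝ T⁴, so P₂/P₁ = (T₂/T₁)⁴ = (1004/1191)⁴ = (0.842989)⁴ = 0.505.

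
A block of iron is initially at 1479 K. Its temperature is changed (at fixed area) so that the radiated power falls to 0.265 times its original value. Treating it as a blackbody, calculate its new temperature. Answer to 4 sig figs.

T₂ ≈ 1061 K

P ∝ T⁴, so T₂/T₁ = (P₂/P₁)^(1/4) = (0.265)^(1/4) = 0.717483.
T₂ = 1479 × 0.717483 = 1061 K.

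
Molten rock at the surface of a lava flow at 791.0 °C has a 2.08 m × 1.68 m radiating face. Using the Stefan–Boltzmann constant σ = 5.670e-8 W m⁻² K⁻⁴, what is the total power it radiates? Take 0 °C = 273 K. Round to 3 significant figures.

T = 791.0 °C + 273 = 1064.0 K.
Area A = 2.08 × 1.68 = 3.4944 m².
P = σAT⁴ = 5.670×10⁻⁸ × 3.4944 × (1064.0)⁴ = 2.54×10⁵ W.

P ≈ 2.54×10⁵ W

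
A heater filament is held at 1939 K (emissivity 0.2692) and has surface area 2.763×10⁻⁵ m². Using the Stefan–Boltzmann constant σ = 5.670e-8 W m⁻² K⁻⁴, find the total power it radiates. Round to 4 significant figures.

P ≈ 5.961 W

Area A = 2.763×10⁻⁵ m².
P = εσAT⁴ = 0.2692 × 5.670×10⁻⁸ × 2.763×10⁻⁵ × (1939)⁴ = 5.961 W.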